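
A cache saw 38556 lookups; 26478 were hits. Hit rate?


Formula: hit rate = hits / (hits + misses) * 100
hit rate = 26478 / (26478 + 12078) * 100
hit rate = 26478 / 38556 * 100
hit rate = 68.67%

68.67%


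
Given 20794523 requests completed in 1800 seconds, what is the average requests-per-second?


Formula: throughput = requests / seconds
throughput = 20794523 / 1800
throughput = 11552.51 requests/second

11552.51 requests/second


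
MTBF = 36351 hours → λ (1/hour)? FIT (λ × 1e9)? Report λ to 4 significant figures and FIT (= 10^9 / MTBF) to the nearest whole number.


Formula: λ = 1 / MTBF; FIT = λ × 1e9 = 1e9 / MTBF
λ = 1 / 36351 ≈ 2.751e-05 failures/hour
FIT = 1e9 / 36351 ≈ 27510 failures per 1e9 hours (nearest whole number)

λ = 2.751e-05 /h, FIT = 27510


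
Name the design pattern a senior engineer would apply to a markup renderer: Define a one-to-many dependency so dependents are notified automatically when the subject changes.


This matches the Observer pattern

Observer


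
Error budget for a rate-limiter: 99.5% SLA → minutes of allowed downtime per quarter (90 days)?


Formula: allowed downtime = period * (100 - SLA) / 100
Period (quarter (90 days)) = 129600 minutes
Unavailability fraction = (100 - 99.5) / 100
Allowed downtime = 129600 * (100 - 99.5) / 100
Allowed downtime = 648.0 minutes

648.0 minutes


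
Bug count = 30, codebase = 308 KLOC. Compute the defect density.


Defect density = defects / KLOC
Defect density = 30 / 308
Defect density = 0.097 defects/KLOC

0.097 defects/KLOC


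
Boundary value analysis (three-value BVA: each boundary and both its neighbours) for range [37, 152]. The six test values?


Range: [37, 152]
Boundaries: just below min, min, min+1, max-1, max, just above max
Values: [36, 37, 38, 151, 152, 153]

[36, 37, 38, 151, 152, 153]


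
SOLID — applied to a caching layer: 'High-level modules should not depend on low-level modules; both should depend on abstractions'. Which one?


This describes the Dependency Inversion Principle (DIP)

Dependency Inversion Principle (DIP)


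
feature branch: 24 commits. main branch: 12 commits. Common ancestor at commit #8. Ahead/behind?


Common ancestor: commit #8
feature commits after divergence: 24 - 8 = 16
main commits after divergence: 12 - 8 = 4
feature is 16 commits ahead of main
main is 4 commits ahead of feature

feature ahead: 16, main ahead: 4


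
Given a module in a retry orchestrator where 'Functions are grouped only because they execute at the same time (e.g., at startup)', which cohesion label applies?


Reasoning: Related by timing only
Type: Temporal cohesion

Temporal cohesion


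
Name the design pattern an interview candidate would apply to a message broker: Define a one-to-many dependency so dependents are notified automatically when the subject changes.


This matches the Observer pattern

Observer


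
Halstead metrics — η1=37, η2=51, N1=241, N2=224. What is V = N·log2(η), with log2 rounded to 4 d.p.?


Formula: V = N * log2(η), where N = N1 + N2 and η = η1 + η2
η = 37 + 51 = 88
N = 241 + 224 = 465
log2(88) ≈ 6.4594
V = 465 * 6.4594 = 3003.62

3003.62


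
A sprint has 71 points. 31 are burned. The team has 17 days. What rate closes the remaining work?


Formula: Required rate = Remaining points / Days left
Remaining = 71 - 31 = 40 points
Required rate = 40 / 17 = 2.35 points/day

2.35 points/day


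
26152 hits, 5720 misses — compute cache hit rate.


Formula: hit rate = hits / (hits + misses) * 100
hit rate = 26152 / (26152 + 5720) * 100
hit rate = 26152 / 31872 * 100
hit rate = 82.05%

82.05%


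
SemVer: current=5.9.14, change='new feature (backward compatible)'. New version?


Current: 5.9.14
Change category: 'new feature (backward compatible)' → minor bump
SemVer rule: minor bump → increment MINOR, reset PATCH to 0 (MAJOR unchanged)
New: 5.10.0

5.10.0


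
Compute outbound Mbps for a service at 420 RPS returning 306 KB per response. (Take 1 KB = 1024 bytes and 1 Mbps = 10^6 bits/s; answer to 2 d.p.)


Formula: Mbps = payload_bytes * RPS * 8 / 1e6
Payload per request = 306 KB = 306 * 1024 = 313344 bytes
Total bytes/sec = 313344 * 420 = 131604480
Total bits/sec = 131604480 * 8 = 1052835840
Mbps = 1052835840 / 1e6 = 1052.84

1052.84 Mbps


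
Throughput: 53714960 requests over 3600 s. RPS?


Formula: throughput = requests / seconds
throughput = 53714960 / 3600
throughput = 14920.82 requests/second

14920.82 requests/second


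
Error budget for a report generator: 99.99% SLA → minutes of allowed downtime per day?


Formula: allowed downtime = period * (100 - SLA) / 100
Period (day) = 1440 minutes
Unavailability fraction = (100 - 99.99) / 100
Allowed downtime = 1440 * (100 - 99.99) / 100
Allowed downtime = 0.144 minutes

0.144 minutes


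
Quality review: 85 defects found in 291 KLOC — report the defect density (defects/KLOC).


Defect density = defects / KLOC
Defect density = 85 / 291
Defect density = 0.292 defects/KLOC

0.292 defects/KLOC


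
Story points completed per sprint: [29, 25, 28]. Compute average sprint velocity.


Formula: Avg velocity = Total points / Number of sprints
Points: [29, 25, 28]
Sum = 29 + 25 + 28 = 82
Avg velocity = 82 / 3 = 27.33 points/sprint

27.33 points/sprint


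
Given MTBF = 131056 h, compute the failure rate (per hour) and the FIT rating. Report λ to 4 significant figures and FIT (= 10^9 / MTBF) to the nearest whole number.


Formula: λ = 1 / MTBF; FIT = λ × 1e9 = 1e9 / MTBF
λ = 1 / 131056 ≈ 7.630e-06 failures/hour
FIT = 1e9 / 131056 ≈ 7630 failures per 1e9 hours (nearest whole number)

λ = 7.630e-06 /h, FIT = 7630


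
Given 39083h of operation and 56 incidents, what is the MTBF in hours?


Formula: MTBF = Total operating time / Number of failures
MTBF = 39083 / 56
MTBF = 697.91 hours

697.91 hours


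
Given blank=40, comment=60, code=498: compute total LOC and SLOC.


Total LOC = blank + comment + code
Total LOC = 40 + 60 + 498 = 598
SLOC (source only) = code = 498

Total LOC: 598, SLOC: 498


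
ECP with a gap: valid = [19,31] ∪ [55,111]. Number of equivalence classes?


Valid ranges: [19,31] and [55,111]
Class 1: x < 19 — invalid
Class 2: 19 ≤ x ≤ 31 — valid
Class 3: 31 < x < 55 — invalid (gap between ranges)
Class 4: 55 ≤ x ≤ 111 — valid
Class 5: x > 111 — invalid
Total equivalence classes: 5

5 equivalence classes


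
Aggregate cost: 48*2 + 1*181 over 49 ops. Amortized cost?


Formula: Amortized cost = Total cost / Operations
Total cost = (48 * 2) + (1 * 181)
Total cost = 96 + 181 = 277
Amortized = 277 / 49 = 5.6531

5.6531


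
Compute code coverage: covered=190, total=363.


Coverage = covered / total * 100
Coverage = 190 / 363 * 100
Coverage = 52.34%

52.34%


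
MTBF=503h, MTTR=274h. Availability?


Availability = MTBF / (MTBF + MTTR)
Availability = 503 / (503 + 274)
Availability = 503 / 777
Availability = 64.7362%

64.7362%


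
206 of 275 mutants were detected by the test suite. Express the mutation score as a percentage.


Mutation score = killed / total * 100
Mutation score = 206 / 275 * 100
Mutation score = 74.91%

74.91%


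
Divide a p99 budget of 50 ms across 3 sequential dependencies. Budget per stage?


Formula: per_stage = total_budget / stages
per_stage = 50 / 3
per_stage = 16.67 ms

16.67 ms


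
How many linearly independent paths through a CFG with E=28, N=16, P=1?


Formula: V(G) = E - N + 2P
V(G) = 28 - 16 + 2*1
V(G) = 12 + 2
V(G) = 14

14


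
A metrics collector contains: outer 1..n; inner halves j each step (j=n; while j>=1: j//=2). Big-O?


Reasoning: n times log n
Complexity: O(n log n)

O(n log n)


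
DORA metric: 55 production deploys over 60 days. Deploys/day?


Formula: deployments per day = releases / days
= 55 / 60
= 0.917 deploys/day
(equivalently, 6.42 deploys/week)

0.917 deploys/day


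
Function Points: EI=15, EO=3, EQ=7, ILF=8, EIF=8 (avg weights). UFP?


UFP = EI*4 + EO*5 + EQ*4 + ILF*10 + EIF*7
UFP = 15*4 + 3*5 + 7*4 + 8*10 + 8*7
UFP = 60 + 15 + 28 + 80 + 56
UFP = 239

239


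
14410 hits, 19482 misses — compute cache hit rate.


Formula: hit rate = hits / (hits + misses) * 100
hit rate = 14410 / (14410 + 19482) * 100
hit rate = 14410 / 33892 * 100
hit rate = 42.52%

42.52%


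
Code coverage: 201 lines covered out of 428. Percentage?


Coverage = covered / total * 100
Coverage = 201 / 428 * 100
Coverage = 46.96%

46.96%


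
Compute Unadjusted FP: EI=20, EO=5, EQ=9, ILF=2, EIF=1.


UFP = EI*4 + EO*5 + EQ*4 + ILF*10 + EIF*7
UFP = 20*4 + 5*5 + 9*4 + 2*10 + 1*7
UFP = 80 + 25 + 36 + 20 + 7
UFP = 168

168


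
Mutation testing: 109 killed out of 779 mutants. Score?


Mutation score = killed / total * 100
Mutation score = 109 / 779 * 100
Mutation score = 13.99%

13.99%


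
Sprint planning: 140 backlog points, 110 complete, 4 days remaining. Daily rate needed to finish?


Formula: Required rate = Remaining points / Days left
Remaining = 140 - 110 = 30 points
Required rate = 30 / 4 = 7.5 points/day

7.5 points/day


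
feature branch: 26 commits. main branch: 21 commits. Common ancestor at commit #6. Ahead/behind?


Common ancestor: commit #6
feature commits after divergence: 26 - 6 = 20
main commits after divergence: 21 - 6 = 15
feature is 20 commits ahead of main
main is 15 commits ahead of feature

feature ahead: 20, main ahead: 15


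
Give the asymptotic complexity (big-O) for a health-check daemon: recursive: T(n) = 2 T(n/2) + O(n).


Reasoning: master theorem case 2 (merge-sort recurrence)
Complexity: O(n log n)

O(n log n)


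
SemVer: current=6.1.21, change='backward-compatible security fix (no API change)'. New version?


Current: 6.1.21
Change category: 'backward-compatible security fix (no API change)' → patch bump
SemVer rule: patch bump → increment PATCH (MAJOR and MINOR unchanged)
New: 6.1.22

6.1.22


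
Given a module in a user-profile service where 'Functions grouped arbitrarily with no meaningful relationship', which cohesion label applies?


Reasoning: Worst: random grouping
Type: Coincidental cohesion

Coincidental cohesion


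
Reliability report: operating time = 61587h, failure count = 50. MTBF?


Formula: MTBF = Total operating time / Number of failures
MTBF = 61587 / 50
MTBF = 1231.74 hours

1231.74 hours


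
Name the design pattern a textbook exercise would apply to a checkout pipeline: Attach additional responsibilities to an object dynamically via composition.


This matches the Decorator pattern

Decorator


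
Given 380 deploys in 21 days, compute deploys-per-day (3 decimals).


Formula: deployments per day = releases / days
= 380 / 21
= 18.095 deploys/day
(equivalently, 126.67 deploys/week)

18.095 deploys/day


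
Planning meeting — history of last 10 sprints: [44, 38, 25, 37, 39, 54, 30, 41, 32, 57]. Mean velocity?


Formula: Avg velocity = Total points / Number of sprints
Points: [44, 38, 25, 37, 39, 54, 30, 41, 32, 57]
Sum = 44 + 38 + 25 + 37 + 39 + 54 + 30 + 41 + 32 + 57 = 397
Avg velocity = 397 / 10 = 39.7 points/sprint

39.7 points/sprint


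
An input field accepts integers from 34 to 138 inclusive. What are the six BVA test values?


Range: [34, 138]
Boundaries: just below min, min, min+1, max-1, max, just above max
Values: [33, 34, 35, 137, 138, 139]

[33, 34, 35, 137, 138, 139]


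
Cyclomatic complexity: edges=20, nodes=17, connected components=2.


Formula: V(G) = E - N + 2P
V(G) = 20 - 17 + 2*2
V(G) = 3 + 4
V(G) = 7

7


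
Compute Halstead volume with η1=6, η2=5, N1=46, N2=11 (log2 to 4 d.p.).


Formula: V = N * log2(η), where N = N1 + N2 and η = η1 + η2
η = 6 + 5 = 11
N = 46 + 11 = 57
log2(11) ≈ 3.4594
V = 57 * 3.4594 = 197.19

197.19


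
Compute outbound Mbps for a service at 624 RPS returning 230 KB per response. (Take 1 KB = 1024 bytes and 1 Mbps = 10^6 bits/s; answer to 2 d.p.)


Formula: Mbps = payload_bytes * RPS * 8 / 1e6
Payload per request = 230 KB = 230 * 1024 = 235520 bytes
Total bytes/sec = 235520 * 624 = 146964480
Total bits/sec = 146964480 * 8 = 1175715840
Mbps = 1175715840 / 1e6 = 1175.72

1175.72 Mbps


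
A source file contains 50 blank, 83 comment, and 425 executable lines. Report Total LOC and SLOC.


Total LOC = blank + comment + code
Total LOC = 50 + 83 + 425 = 558
SLOC (source only) = code = 425

Total LOC: 558, SLOC: 425


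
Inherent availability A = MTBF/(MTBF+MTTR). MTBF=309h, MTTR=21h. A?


Availability = MTBF / (MTBF + MTTR)
Availability = 309 / (309 + 21)
Availability = 309 / 330
Availability = 93.6364%

93.6364%


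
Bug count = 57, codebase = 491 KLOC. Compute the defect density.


Defect density = defects / KLOC
Defect density = 57 / 491
Defect density = 0.116 defects/KLOC

0.116 defects/KLOC


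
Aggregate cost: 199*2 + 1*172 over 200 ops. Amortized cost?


Formula: Amortized cost = Total cost / Operations
Total cost = (199 * 2) + (1 * 172)
Total cost = 398 + 172 = 570
Amortized = 570 / 200 = 2.85

2.85


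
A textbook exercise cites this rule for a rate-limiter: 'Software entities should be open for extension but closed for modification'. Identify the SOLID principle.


This describes the Open/Closed Principle (OCP)

Open/Closed Principle (OCP)


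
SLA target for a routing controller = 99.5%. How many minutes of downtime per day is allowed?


Formula: allowed downtime = period * (100 - SLA) / 100
Period (day) = 1440 minutes
Unavailability fraction = (100 - 99.5) / 100
Allowed downtime = 1440 * (100 - 99.5) / 100
Allowed downtime = 7.2 minutes

7.2 minutes


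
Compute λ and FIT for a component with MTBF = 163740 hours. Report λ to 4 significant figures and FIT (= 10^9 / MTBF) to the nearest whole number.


Formula: λ = 1 / MTBF; FIT = λ × 1e9 = 1e9 / MTBF
λ = 1 / 163740 ≈ 6.107e-06 failures/hour
FIT = 1e9 / 163740 ≈ 6107 failures per 1e9 hours (nearest whole number)

λ = 6.107e-06 /h, FIT = 6107


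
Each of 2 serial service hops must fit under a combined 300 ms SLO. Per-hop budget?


Formula: per_stage = total_budget / stages
per_stage = 300 / 2
per_stage = 150.0 ms

150.0 ms


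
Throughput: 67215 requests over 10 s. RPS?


Formula: throughput = requests / seconds
throughput = 67215 / 10
throughput = 6721.5 requests/second

6721.5 requests/second


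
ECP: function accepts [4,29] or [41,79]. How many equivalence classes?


Valid ranges: [4,29] and [41,79]
Class 1: x < 4 — invalid
Class 2: 4 ≤ x ≤ 29 — valid
Class 3: 29 < x < 41 — invalid (gap between ranges)
Class 4: 41 ≤ x ≤ 79 — valid
Class 5: x > 79 — invalid
Total equivalence classes: 5

5 equivalence classes


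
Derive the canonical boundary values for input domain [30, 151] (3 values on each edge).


Range: [30, 151]
Boundaries: just below min, min, min+1, max-1, max, just above max
Values: [29, 30, 31, 150, 151, 152]

[29, 30, 31, 150, 151, 152]


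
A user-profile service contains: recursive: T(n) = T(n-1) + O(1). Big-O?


Reasoning: linear recursion with constant work per frame
Complexity: O(n)

O(n)


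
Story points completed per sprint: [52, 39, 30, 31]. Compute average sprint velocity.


Formula: Avg velocity = Total points / Number of sprints
Points: [52, 39, 30, 31]
Sum = 52 + 39 + 30 + 31 = 152
Avg velocity = 152 / 4 = 38.0 points/sprint

38.0 points/sprint


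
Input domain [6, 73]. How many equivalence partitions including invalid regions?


Valid range: [6, 73]
Class 1: x < 6 — invalid
Class 2: 6 ≤ x ≤ 73 — valid
Class 3: x > 73 — invalid
Total equivalence classes: 3

3 equivalence classes


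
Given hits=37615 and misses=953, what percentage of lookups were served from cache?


Formula: hit rate = hits / (hits + misses) * 100
hit rate = 37615 / (37615 + 953) * 100
hit rate = 37615 / 38568 * 100
hit rate = 97.53%

97.53%


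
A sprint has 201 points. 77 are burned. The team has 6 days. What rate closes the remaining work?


Formula: Required rate = Remaining points / Days left
Remaining = 201 - 77 = 124 points
Required rate = 124 / 6 = 20.67 points/day

20.67 points/day


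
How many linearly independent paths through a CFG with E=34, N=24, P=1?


Formula: V(G) = E - N + 2P
V(G) = 34 - 24 + 2*1
V(G) = 10 + 2
V(G) = 12

12


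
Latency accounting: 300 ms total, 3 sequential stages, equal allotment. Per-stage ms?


Formula: per_stage = total_budget / stages
per_stage = 300 / 3
per_stage = 100.0 ms

100.0 ms


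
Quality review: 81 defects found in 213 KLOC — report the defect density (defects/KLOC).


Defect density = defects / KLOC
Defect density = 81 / 213
Defect density = 0.38 defects/KLOC

0.38 defects/KLOC


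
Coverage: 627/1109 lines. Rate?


Coverage = covered / total * 100
Coverage = 627 / 1109 * 100
Coverage = 56.54%

56.54%


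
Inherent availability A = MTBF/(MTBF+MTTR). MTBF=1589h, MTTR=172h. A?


Availability = MTBF / (MTBF + MTTR)
Availability = 1589 / (1589 + 172)
Availability = 1589 / 1761
Availability = 90.2328%

90.2328%


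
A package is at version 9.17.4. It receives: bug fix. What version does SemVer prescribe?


Current: 9.17.4
Change category: 'bug fix' → patch bump
SemVer rule: patch bump → increment PATCH (MAJOR and MINOR unchanged)
New: 9.17.5

9.17.5


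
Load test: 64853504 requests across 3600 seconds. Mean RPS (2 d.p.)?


Formula: throughput = requests / seconds
throughput = 64853504 / 3600
throughput = 18014.86 requests/second

18014.86 requests/second


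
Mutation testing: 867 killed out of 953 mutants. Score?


Mutation score = killed / total * 100
Mutation score = 867 / 953 * 100
Mutation score = 90.98%

90.98%


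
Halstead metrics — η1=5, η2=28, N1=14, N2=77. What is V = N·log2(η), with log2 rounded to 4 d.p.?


Formula: V = N * log2(η), where N = N1 + N2 and η = η1 + η2
η = 5 + 28 = 33
N = 14 + 77 = 91
log2(33) ≈ 5.0444
V = 91 * 5.0444 = 459.04

459.04


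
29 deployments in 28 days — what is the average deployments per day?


Formula: deployments per day = releases / days
= 29 / 28
= 1.036 deploys/day
(equivalently, 7.25 deploys/week)

1.036 deploys/day


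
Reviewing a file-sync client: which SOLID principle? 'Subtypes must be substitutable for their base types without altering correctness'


This describes the Liskov Substitution Principle (LSP)

Liskov Substitution Principle (LSP)


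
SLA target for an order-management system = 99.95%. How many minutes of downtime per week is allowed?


Formula: allowed downtime = period * (100 - SLA) / 100
Period (week) = 10080 minutes
Unavailability fraction = (100 - 99.95) / 100
Allowed downtime = 10080 * (100 - 99.95) / 100
Allowed downtime = 5.04 minutes

5.04 minutes


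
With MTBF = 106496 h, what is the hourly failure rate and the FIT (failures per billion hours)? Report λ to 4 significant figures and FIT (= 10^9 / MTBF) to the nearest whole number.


Formula: λ = 1 / MTBF; FIT = λ × 1e9 = 1e9 / MTBF
λ = 1 / 106496 ≈ 9.390e-06 failures/hour
FIT = 1e9 / 106496 ≈ 9390 failures per 1e9 hours (nearest whole number)

λ = 9.390e-06 /h, FIT = 9390


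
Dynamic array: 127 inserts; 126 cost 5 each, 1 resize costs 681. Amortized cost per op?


Formula: Amortized cost = Total cost / Operations
Total cost = (126 * 5) + (1 * 681)
Total cost = 630 + 681 = 1311
Amortized = 1311 / 127 = 10.3228

10.3228


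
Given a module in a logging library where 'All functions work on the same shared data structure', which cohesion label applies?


Reasoning: Functions share data
Type: Communicational cohesion

Communicational cohesion


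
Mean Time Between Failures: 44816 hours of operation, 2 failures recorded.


Formula: MTBF = Total operating time / Number of failures
MTBF = 44816 / 2
MTBF = 22408.0 hours

22408.0 hours


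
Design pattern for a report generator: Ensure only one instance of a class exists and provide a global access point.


This matches the Singleton pattern

Singleton


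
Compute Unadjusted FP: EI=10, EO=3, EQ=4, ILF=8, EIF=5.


UFP = EI*4 + EO*5 + EQ*4 + ILF*10 + EIF*7
UFP = 10*4 + 3*5 + 4*4 + 8*10 + 5*7
UFP = 40 + 15 + 16 + 80 + 35
UFP = 186

186


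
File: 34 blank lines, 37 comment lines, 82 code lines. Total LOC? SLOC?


Total LOC = blank + comment + code
Total LOC = 34 + 37 + 82 = 153
SLOC (source only) = code = 82

Total LOC: 153, SLOC: 82


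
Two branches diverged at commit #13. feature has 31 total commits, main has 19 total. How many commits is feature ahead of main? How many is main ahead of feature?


Common ancestor: commit #13
feature commits after divergence: 31 - 13 = 18
main commits after divergence: 19 - 13 = 6
feature is 18 commits ahead of main
main is 6 commits ahead of feature

feature ahead: 18, main ahead: 6


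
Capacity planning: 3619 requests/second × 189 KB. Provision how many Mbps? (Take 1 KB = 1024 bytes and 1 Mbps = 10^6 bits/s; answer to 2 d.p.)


Formula: Mbps = payload_bytes * RPS * 8 / 1e6
Payload per request = 189 KB = 189 * 1024 = 193536 bytes
Total bytes/sec = 193536 * 3619 = 700406784
Total bits/sec = 700406784 * 8 = 5603254272
Mbps = 5603254272 / 1e6 = 5603.25

5603.25 Mbps


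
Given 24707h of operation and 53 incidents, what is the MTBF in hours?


Formula: MTBF = Total operating time / Number of failures
MTBF = 24707 / 53
MTBF = 466.17 hours

466.17 hours


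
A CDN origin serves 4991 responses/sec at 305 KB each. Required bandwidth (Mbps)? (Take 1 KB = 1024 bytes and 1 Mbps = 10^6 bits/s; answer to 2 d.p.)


Formula: Mbps = payload_bytes * RPS * 8 / 1e6
Payload per request = 305 KB = 305 * 1024 = 312320 bytes
Total bytes/sec = 312320 * 4991 = 1558789120
Total bits/sec = 1558789120 * 8 = 12470312960
Mbps = 12470312960 / 1e6 = 12470.31

12470.31 Mbps


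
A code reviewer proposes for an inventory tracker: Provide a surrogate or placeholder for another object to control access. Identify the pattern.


This matches the Proxy pattern

Proxy


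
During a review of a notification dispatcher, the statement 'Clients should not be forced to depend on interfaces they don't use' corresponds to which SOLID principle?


This describes the Interface Segregation Principle (ISP)

Interface Segregation Principle (ISP)


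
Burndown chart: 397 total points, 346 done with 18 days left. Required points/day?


Formula: Required rate = Remaining points / Days left
Remaining = 397 - 346 = 51 points
Required rate = 51 / 18 = 2.83 points/day

2.83 points/day


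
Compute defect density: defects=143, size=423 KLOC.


Defect density = defects / KLOC
Defect density = 143 / 423
Defect density = 0.338 defects/KLOC

0.338 defects/KLOC


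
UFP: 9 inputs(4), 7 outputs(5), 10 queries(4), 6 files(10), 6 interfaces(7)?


UFP = EI*4 + EO*5 + EQ*4 + ILF*10 + EIF*7
UFP = 9*4 + 7*5 + 10*4 + 6*10 + 6*7
UFP = 36 + 35 + 40 + 60 + 42
UFP = 213

213


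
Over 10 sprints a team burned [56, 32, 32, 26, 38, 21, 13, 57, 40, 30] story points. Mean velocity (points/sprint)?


Formula: Avg velocity = Total points / Number of sprints
Points: [56, 32, 32, 26, 38, 21, 13, 57, 40, 30]
Sum = 56 + 32 + 32 + 26 + 38 + 21 + 13 + 57 + 40 + 30 = 345
Avg velocity = 345 / 10 = 34.5 points/sprint

34.5 points/sprint


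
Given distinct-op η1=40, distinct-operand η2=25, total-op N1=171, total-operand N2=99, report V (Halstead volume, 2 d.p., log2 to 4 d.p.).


Formula: V = N * log2(η), where N = N1 + N2 and η = η1 + η2
η = 40 + 25 = 65
N = 171 + 99 = 270
log2(65) ≈ 6.0224
V = 270 * 6.0224 = 1626.05

1626.05


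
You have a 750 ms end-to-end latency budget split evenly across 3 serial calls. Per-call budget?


Formula: per_stage = total_budget / stages
per_stage = 750 / 3
per_stage = 250.0 ms

250.0 ms


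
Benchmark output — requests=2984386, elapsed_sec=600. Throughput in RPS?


Formula: throughput = requests / seconds
throughput = 2984386 / 600
throughput = 4973.98 requests/second

4973.98 requests/second


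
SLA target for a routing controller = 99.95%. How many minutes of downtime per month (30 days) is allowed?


Formula: allowed downtime = period * (100 - SLA) / 100
Period (month (30 days)) = 43200 minutes
Unavailability fraction = (100 - 99.95) / 100
Allowed downtime = 43200 * (100 - 99.95) / 100
Allowed downtime = 21.6 minutes

21.6 minutes


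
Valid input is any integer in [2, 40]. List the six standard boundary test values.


Range: [2, 40]
Boundaries: just below min, min, min+1, max-1, max, just above max
Values: [1, 2, 3, 39, 40, 41]

[1, 2, 3, 39, 40, 41]


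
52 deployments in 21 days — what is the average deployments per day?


Formula: deployments per day = releases / days
= 52 / 21
= 2.476 deploys/day
(equivalently, 17.33 deploys/week)

2.476 deploys/day


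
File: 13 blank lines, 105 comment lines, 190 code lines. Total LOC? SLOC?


Total LOC = blank + comment + code
Total LOC = 13 + 105 + 190 = 308
SLOC (source only) = code = 190

Total LOC: 308, SLOC: 190


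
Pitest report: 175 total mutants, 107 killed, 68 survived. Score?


Mutation score = killed / total * 100
Mutation score = 107 / 175 * 100
Mutation score = 61.14%

61.14%


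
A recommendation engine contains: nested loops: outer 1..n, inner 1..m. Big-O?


Reasoning: product of independent bounds
Complexity: O(n*m)

O(n*m)


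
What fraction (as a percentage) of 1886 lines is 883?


Coverage = covered / total * 100
Coverage = 883 / 1886 * 100
Coverage = 46.82%

46.82%


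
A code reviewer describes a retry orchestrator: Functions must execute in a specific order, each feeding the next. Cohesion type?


Reasoning: Output of one is input to next
Type: Sequential cohesion

Sequential cohesion


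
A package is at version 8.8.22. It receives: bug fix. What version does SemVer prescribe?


Current: 8.8.22
Change category: 'bug fix' → patch bump
SemVer rule: patch bump → increment PATCH (MAJOR and MINOR unchanged)
New: 8.8.23

8.8.23


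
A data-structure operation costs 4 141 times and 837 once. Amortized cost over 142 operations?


Formula: Amortized cost = Total cost / Operations
Total cost = (141 * 4) + (1 * 837)
Total cost = 564 + 837 = 1401
Amortized = 1401 / 142 = 9.8662

9.8662


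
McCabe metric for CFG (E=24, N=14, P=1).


Formula: V(G) = E - N + 2P
V(G) = 24 - 14 + 2*1
V(G) = 10 + 2
V(G) = 12

12


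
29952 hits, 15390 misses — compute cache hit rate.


Formula: hit rate = hits / (hits + misses) * 100
hit rate = 29952 / (29952 + 15390) * 100
hit rate = 29952 / 45342 * 100
hit rate = 66.06%

66.06%


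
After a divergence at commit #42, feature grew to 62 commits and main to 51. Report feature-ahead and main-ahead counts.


Common ancestor: commit #42
feature commits after divergence: 62 - 42 = 20
main commits after divergence: 51 - 42 = 9
feature is 20 commits ahead of main
main is 9 commits ahead of feature

feature ahead: 20, main ahead: 9


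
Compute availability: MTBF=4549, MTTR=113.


Availability = MTBF / (MTBF + MTTR)
Availability = 4549 / (4549 + 113)
Availability = 4549 / 4662
Availability = 97.5761%

97.5761%


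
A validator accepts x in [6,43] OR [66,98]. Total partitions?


Valid ranges: [6,43] and [66,98]
Class 1: x < 6 — invalid
Class 2: 6 ≤ x ≤ 43 — valid
Class 3: 43 < x < 66 — invalid (gap between ranges)
Class 4: 66 ≤ x ≤ 98 — valid
Class 5: x > 98 — invalid
Total equivalence classes: 5

5 equivalence classes


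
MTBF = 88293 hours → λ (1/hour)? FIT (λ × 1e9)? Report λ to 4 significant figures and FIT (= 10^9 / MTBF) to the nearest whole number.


Formula: λ = 1 / MTBF; FIT = λ × 1e9 = 1e9 / MTBF
λ = 1 / 88293 ≈ 1.133e-05 failures/hour
FIT = 1e9 / 88293 ≈ 11326 failures per 1e9 hours (nearest whole number)

λ = 1.133e-05 /h, FIT = 11326


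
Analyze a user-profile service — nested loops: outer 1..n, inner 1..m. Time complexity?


Reasoning: product of independent bounds
Complexity: O(n*m)

O(n*m)


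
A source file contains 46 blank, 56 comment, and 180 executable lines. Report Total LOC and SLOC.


Total LOC = blank + comment + code
Total LOC = 46 + 56 + 180 = 282
SLOC (source only) = code = 180

Total LOC: 282, SLOC: 180


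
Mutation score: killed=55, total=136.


Mutation score = killed / total * 100
Mutation score = 55 / 136 * 100
Mutation score = 40.44%

40.44%


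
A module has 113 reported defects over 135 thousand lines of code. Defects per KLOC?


Defect density = defects / KLOC
Defect density = 113 / 135
Defect density = 0.837 defects/KLOC

0.837 defects/KLOC


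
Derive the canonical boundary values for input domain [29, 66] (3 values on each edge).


Range: [29, 66]
Boundaries: just below min, min, min+1, max-1, max, just above max
Values: [28, 29, 30, 65, 66, 67]

[28, 29, 30, 65, 66, 67]


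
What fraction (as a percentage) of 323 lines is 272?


Coverage = covered / total * 100
Coverage = 272 / 323 * 100
Coverage = 84.21%

84.21%


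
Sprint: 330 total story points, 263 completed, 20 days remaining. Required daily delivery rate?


Formula: Required rate = Remaining points / Days left
Remaining = 330 - 263 = 67 points
Required rate = 67 / 20 = 3.35 points/day

3.35 points/day


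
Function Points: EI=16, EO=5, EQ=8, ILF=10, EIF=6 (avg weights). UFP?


UFP = EI*4 + EO*5 + EQ*4 + ILF*10 + EIF*7
UFP = 16*4 + 5*5 + 8*4 + 10*10 + 6*7
UFP = 64 + 25 + 32 + 100 + 42
UFP = 263

263


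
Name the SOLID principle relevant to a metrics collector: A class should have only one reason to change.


This describes the Single Responsibility Principle (SRP)

Single Responsibility Principle (SRP)


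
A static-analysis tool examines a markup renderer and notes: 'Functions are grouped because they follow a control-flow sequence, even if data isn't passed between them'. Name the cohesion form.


Reasoning: Grouped by order of execution within a routine, not by data flow
Type: Procedural cohesion

Procedural cohesion


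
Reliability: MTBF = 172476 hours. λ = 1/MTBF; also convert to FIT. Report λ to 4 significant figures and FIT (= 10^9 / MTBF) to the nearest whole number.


Formula: λ = 1 / MTBF; FIT = λ × 1e9 = 1e9 / MTBF
λ = 1 / 172476 ≈ 5.798e-06 failures/hour
FIT = 1e9 / 172476 ≈ 5798 failures per 1e9 hours (nearest whole number)

λ = 5.798e-06 /h, FIT = 5798


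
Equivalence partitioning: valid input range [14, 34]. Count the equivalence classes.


Valid range: [14, 34]
Class 1: x < 14 — invalid
Class 2: 14 ≤ x ≤ 34 — valid
Class 3: x > 34 — invalid
Total equivalence classes: 3

3 equivalence classes


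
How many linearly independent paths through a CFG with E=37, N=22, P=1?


Formula: V(G) = E - N + 2P
V(G) = 37 - 22 + 2*1
V(G) = 15 + 2
V(G) = 17

17


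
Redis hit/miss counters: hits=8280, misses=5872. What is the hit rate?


Formula: hit rate = hits / (hits + misses) * 100
hit rate = 8280 / (8280 + 5872) * 100
hit rate = 8280 / 14152 * 100
hit rate = 58.51%

58.51%


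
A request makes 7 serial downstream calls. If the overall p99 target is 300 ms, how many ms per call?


Formula: per_stage = total_budget / stages
per_stage = 300 / 7
per_stage = 42.86 ms

42.86 ms


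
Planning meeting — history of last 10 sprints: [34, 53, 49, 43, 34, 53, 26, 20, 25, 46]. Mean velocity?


Formula: Avg velocity = Total points / Number of sprints
Points: [34, 53, 49, 43, 34, 53, 26, 20, 25, 46]
Sum = 34 + 53 + 49 + 43 + 34 + 53 + 26 + 20 + 25 + 46 = 383
Avg velocity = 383 / 10 = 38.3 points/sprint

38.3 points/sprint


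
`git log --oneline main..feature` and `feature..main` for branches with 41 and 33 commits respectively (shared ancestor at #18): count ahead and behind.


Common ancestor: commit #18
feature commits after divergence: 41 - 18 = 23
main commits after divergence: 33 - 18 = 15
feature is 23 commits ahead of main
main is 15 commits ahead of feature

feature ahead: 23, main ahead: 15


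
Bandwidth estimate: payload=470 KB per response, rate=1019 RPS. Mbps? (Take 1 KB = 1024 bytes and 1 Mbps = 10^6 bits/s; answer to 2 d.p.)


Formula: Mbps = payload_bytes * RPS * 8 / 1e6
Payload per request = 470 KB = 470 * 1024 = 481280 bytes
Total bytes/sec = 481280 * 1019 = 490424320
Total bits/sec = 490424320 * 8 = 3923394560
Mbps = 3923394560 / 1e6 = 3923.39

3923.39 Mbps


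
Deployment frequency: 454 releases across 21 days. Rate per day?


Formula: deployments per day = releases / days
= 454 / 21
= 21.619 deploys/day
(equivalently, 151.33 deploys/week)

21.619 deploys/day


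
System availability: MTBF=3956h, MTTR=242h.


Availability = MTBF / (MTBF + MTTR)
Availability = 3956 / (3956 + 242)
Availability = 3956 / 4198
Availability = 94.2354%

94.2354%


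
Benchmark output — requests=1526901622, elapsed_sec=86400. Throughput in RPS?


Formula: throughput = requests / seconds
throughput = 1526901622 / 86400
throughput = 17672.47 requests/second

17672.47 requests/second


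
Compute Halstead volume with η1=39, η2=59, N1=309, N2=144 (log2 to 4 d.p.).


Formula: V = N * log2(η), where N = N1 + N2 and η = η1 + η2
η = 39 + 59 = 98
N = 309 + 144 = 453
log2(98) ≈ 6.6147
V = 453 * 6.6147 = 2996.46

2996.46


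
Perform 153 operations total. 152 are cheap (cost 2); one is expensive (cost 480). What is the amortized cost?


Formula: Amortized cost = Total cost / Operations
Total cost = (152 * 2) + (1 * 480)
Total cost = 304 + 480 = 784
Amortized = 784 / 153 = 5.1242

5.1242


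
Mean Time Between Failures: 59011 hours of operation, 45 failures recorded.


Formula: MTBF = Total operating time / Number of failures
MTBF = 59011 / 45
MTBF = 1311.36 hours

1311.36 hours


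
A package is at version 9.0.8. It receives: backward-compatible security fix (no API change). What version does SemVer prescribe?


Current: 9.0.8
Change category: 'backward-compatible security fix (no API change)' → patch bump
SemVer rule: patch bump → increment PATCH (MAJOR and MINOR unchanged)
New: 9.0.9

9.0.9


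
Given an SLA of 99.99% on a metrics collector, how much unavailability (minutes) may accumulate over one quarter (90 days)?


Formula: allowed downtime = period * (100 - SLA) / 100
Period (quarter (90 days)) = 129600 minutes
Unavailability fraction = (100 - 99.99) / 100
Allowed downtime = 129600 * (100 - 99.99) / 100
Allowed downtime = 12.96 minutes

12.96 minutes


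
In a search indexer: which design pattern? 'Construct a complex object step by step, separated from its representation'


This matches the Builder pattern

Builder


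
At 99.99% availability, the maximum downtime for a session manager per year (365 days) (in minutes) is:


Formula: allowed downtime = period * (100 - SLA) / 100
Period (year (365 days)) = 525600 minutes
Unavailability fraction = (100 - 99.99) / 100
Allowed downtime = 525600 * (100 - 99.99) / 100
Allowed downtime = 52.56 minutes

52.56 minutes


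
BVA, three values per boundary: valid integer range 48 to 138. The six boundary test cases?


Range: [48, 138]
Boundaries: just below min, min, min+1, max-1, max, just above max
Values: [47, 48, 49, 137, 138, 139]

[47, 48, 49, 137, 138, 139]


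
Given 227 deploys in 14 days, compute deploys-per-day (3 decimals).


Formula: deployments per day = releases / days
= 227 / 14
= 16.214 deploys/day
(equivalently, 113.5 deploys/week)

16.214 deploys/day


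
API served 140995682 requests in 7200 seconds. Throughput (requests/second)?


Formula: throughput = requests / seconds
throughput = 140995682 / 7200
throughput = 19582.73 requests/second

19582.73 requests/second


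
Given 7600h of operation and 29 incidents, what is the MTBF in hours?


Formula: MTBF = Total operating time / Number of failures
MTBF = 7600 / 29
MTBF = 262.07 hours

262.07 hours


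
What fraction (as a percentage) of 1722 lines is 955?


Coverage = covered / total * 100
Coverage = 955 / 1722 * 100
Coverage = 55.46%

55.46%


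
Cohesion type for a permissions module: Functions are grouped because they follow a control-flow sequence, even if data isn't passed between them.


Reasoning: Grouped by order of execution within a routine, not by data flow
Type: Procedural cohesion

Procedural cohesion


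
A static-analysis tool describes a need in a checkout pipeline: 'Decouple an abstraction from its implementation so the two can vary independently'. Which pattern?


This matches the Bridge pattern

Bridge


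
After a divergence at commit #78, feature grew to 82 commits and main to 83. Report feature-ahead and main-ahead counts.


Common ancestor: commit #78
feature commits after divergence: 82 - 78 = 4
main commits after divergence: 83 - 78 = 5
feature is 4 commits ahead of main
main is 5 commits ahead of feature

feature ahead: 4, main ahead: 5


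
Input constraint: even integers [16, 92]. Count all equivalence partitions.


Constraint: even integers in [16, 92]
Class 1: x < 16 — out-of-range invalid
Class 2: x in [16,92] but odd — wrong type invalid
Class 3: x in [16,92] and even — valid
Class 4: x > 92 — out-of-range invalid
Total equivalence classes: 4

4 equivalence classes


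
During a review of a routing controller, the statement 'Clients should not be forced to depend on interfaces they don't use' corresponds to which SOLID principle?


This describes the Interface Segregation Principle (ISP)

Interface Segregation Principle (ISP)


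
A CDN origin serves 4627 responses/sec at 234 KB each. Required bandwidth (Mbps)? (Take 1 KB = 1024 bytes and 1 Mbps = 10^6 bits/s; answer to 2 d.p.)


Formula: Mbps = payload_bytes * RPS * 8 / 1e6
Payload per request = 234 KB = 234 * 1024 = 239616 bytes
Total bytes/sec = 239616 * 4627 = 1108703232
Total bits/sec = 1108703232 * 8 = 8869625856
Mbps = 8869625856 / 1e6 = 8869.63

8869.63 Mbps


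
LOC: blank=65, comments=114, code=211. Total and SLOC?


Total LOC = blank + comment + code
Total LOC = 65 + 114 + 211 = 390
SLOC (source only) = code = 211

Total LOC: 390, SLOC: 211


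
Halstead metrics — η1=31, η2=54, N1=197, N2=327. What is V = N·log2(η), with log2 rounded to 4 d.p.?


Formula: V = N * log2(η), where N = N1 + N2 and η = η1 + η2
η = 31 + 54 = 85
N = 197 + 327 = 524
log2(85) ≈ 6.4094
V = 524 * 6.4094 = 3358.53

3358.53


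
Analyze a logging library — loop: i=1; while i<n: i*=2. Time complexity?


Reasoning: i doubles each step so iterations are log2(n)
Complexity: O(log n)

O(log n)


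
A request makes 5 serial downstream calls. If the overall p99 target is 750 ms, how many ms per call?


Formula: per_stage = total_budget / stages
per_stage = 750 / 5
per_stage = 150.0 ms

150.0 ms


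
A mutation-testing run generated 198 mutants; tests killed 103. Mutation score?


Mutation score = killed / total * 100
Mutation score = 103 / 198 * 100
Mutation score = 52.02%

52.02%


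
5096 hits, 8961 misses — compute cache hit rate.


Formula: hit rate = hits / (hits + misses) * 100
hit rate = 5096 / (5096 + 8961) * 100
hit rate = 5096 / 14057 * 100
hit rate = 36.25%

36.25%


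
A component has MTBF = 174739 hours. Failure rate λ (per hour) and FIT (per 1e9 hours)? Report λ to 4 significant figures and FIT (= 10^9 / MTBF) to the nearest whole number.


Formula: λ = 1 / MTBF; FIT = λ × 1e9 = 1e9 / MTBF
λ = 1 / 174739 ≈ 5.723e-06 failures/hour
FIT = 1e9 / 174739 ≈ 5723 failures per 1e9 hours (nearest whole number)

λ = 5.723e-06 /h, FIT = 5723


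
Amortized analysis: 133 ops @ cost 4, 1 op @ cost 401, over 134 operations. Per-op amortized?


Formula: Amortized cost = Total cost / Operations
Total cost = (133 * 4) + (1 * 401)
Total cost = 532 + 401 = 933
Amortized = 933 / 134 = 6.9627

6.9627
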